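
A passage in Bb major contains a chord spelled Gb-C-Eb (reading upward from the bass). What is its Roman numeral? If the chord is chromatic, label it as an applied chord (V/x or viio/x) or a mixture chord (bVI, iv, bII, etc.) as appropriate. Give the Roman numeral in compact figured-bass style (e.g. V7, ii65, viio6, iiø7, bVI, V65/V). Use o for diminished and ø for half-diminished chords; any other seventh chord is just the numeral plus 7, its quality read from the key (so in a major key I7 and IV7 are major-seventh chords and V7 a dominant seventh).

Stacked in thirds the chord is C-Eb-Gb: a diminished triad on C.
C is the second degree of Bb major. This is the diminished supertonic triad, borrowed from the parallel minor.
With Gb in the bass the chord is in second inversion, so the figured bass is 64.

iio64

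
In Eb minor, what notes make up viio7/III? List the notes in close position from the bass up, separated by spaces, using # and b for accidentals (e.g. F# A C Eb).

F Ab Cb Ebb

viio7/III is a secondary leading-tone chord. The target III is Gb in Eb minor; the applied chord is rooted a semitone below, on F.
Building a fully diminished seventh chord on F gives F-Ab-Cb-Ebb.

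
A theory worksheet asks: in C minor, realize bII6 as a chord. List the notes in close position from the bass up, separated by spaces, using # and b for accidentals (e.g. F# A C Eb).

bII6 is the Neapolitan sixth — a major triad on the lowered second degree, here in its customary first inversion. In C minor that root is Db.
So the chord is Db-F-Ab.
With the 6 figure the chord is in first inversion; from the bass F upward in close position it reads F-Ab-Db.

F Ab Db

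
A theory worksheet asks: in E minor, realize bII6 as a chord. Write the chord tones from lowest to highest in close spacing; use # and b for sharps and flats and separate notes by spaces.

A C F

Scale degree 2 in E minor is F#; lowering it a half step gives F. bII6 is the Neapolitan sixth — a major triad on the lowered second degree, here in its customary first inversion.
So the chord is F-A-C, a major triad.
With the 6 figure the chord is in first inversion; from the bass A upward in close position it reads A-C-F.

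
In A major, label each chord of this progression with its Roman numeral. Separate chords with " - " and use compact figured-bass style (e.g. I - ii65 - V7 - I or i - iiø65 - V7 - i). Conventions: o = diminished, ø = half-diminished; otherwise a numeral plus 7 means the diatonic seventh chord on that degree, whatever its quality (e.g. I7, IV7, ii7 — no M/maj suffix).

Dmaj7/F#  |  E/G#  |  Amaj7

Dmaj7/F#: major seventh chord on D = scale degree 4 → IV65.
E/G#: root E is the dominant; major triad there is V6.
Amaj7: root A is the tonic; major seventh chord there is I7.

IV65 - V6 - I7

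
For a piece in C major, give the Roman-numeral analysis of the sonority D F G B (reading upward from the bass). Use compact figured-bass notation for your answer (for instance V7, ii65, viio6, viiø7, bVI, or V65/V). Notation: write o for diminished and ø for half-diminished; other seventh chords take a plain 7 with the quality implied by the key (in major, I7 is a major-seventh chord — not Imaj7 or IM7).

The pitches G-B-D-F form a dominant seventh chord rooted on G.
In C major, G is the dominant; the diatonic dominant seventh chord there is V7.
With D in the bass the chord is in second inversion, so the figured bass is 43.

V43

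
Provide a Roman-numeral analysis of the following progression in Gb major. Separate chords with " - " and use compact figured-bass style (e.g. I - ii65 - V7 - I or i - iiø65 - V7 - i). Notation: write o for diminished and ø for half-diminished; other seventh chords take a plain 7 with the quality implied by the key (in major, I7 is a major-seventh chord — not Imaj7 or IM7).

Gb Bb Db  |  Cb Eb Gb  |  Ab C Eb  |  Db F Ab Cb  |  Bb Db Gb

I - IV - V/V - V7 - I6

Gb-Bb-Db: root Gb is the tonic; major triad there is I.
Cb-Eb-Gb: root Cb is the subdominant; major triad there is IV.
Ab-C-Eb: a major triad on Ab, the applied dominant of V → V/V.
Db-F-Ab-Cb: root Db is the dominant; dominant seventh chord there is V7.
Bb-Db-Gb: root Gb is the tonic; major triad there is I6.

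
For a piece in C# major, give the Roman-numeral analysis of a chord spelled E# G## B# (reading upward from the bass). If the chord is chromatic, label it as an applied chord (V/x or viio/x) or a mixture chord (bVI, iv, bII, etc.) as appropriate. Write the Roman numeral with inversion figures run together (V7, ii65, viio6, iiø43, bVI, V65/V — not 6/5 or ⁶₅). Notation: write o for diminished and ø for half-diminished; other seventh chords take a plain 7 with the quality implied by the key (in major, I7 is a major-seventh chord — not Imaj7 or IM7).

The pitches E#-G##-B# form a major triad rooted on E#.
E# is not a diatonic chord root with this quality in C# major, but it lies a perfect fifth above A# (vi), so the chord functions as an applied dominant of vi.

V/vi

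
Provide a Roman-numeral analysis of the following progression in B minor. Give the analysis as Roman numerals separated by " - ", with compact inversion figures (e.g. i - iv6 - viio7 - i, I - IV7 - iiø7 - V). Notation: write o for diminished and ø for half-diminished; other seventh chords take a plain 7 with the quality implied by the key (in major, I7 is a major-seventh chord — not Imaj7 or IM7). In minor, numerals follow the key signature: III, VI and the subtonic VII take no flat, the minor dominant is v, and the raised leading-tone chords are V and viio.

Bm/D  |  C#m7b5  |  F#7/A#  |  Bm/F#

i6 - iiø7 - V65 - i64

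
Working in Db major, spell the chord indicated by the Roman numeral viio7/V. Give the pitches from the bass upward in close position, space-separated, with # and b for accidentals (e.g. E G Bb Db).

G Bb Db Fb

The slash marks an applied leading-tone chord: viio of V. In Db major, V is Ab, so the leading tone to it is G, a half step below.
Building a fully diminished seventh chord on G gives G-Bb-Db-Fb.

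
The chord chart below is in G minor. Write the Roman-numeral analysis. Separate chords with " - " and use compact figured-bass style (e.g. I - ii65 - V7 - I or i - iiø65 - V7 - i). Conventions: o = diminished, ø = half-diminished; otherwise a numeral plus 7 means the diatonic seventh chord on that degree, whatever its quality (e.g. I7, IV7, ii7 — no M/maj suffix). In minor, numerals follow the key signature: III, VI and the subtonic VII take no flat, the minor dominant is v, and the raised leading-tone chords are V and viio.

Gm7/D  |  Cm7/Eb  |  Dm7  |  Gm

Gm7/D: root G is the tonic; minor seventh chord there is i43.
Cm7/Eb: minor seventh chord on C = scale degree 4 → iv65.
Dm7: root D is the dominant; minor seventh chord there is v7.
Gm has root G, degree 1 in G minor, so i.

i43 - iv65 - v7 - i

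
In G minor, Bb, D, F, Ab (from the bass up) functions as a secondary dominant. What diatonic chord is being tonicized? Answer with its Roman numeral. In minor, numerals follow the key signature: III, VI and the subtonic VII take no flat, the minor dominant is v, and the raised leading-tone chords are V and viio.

VI

The chord is a dominant seventh chord on Bb.
A dominant resolves down a perfect fifth: Bb → Eb. In G minor, Eb is scale degree 6, i.e. VI.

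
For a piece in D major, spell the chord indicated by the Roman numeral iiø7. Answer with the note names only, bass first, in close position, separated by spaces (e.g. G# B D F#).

E G Bb D

iiø7 is the half-diminished supertonic seventh, borrowed from the parallel minor. In D major that root is E.
So the chord is E-G-Bb-D, a half-diminished seventh chord.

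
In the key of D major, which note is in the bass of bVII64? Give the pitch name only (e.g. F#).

bVII in D major has root C; the chord is C-E-G.
The figure 64 means second inversion — the fifth is in the bass.

G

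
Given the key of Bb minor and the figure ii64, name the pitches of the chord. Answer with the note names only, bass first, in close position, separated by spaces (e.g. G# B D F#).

G C Eb

ii64 is the minor supertonic, borrowed from the parallel major (the Dorian ii). In Bb minor that root is C.
So the chord is C-Eb-G.
The figured bass 64 indicates second inversion, placing the fifth (G) in the bass: G-C-Eb.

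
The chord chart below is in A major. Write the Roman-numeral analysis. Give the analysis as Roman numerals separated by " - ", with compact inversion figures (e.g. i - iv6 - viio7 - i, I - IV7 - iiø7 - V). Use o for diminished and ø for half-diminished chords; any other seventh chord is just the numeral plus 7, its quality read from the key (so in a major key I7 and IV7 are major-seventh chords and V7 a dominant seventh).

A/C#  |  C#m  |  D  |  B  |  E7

I6 - iii - IV - V/V - V7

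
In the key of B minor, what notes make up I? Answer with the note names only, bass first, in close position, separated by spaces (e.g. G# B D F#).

Scale degree 1 in B minor is B; here the chord built on it is altered to a major triad. I is the major tonic (Picardy third), borrowed from the parallel major.
So the chord is B-D#-F#, a major triad.

B D# F#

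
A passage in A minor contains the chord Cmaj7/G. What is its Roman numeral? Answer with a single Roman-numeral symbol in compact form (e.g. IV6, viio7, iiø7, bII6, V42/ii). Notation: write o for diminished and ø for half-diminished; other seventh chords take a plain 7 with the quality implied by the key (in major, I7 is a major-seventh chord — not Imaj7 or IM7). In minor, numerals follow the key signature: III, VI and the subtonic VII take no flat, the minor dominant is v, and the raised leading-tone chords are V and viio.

III43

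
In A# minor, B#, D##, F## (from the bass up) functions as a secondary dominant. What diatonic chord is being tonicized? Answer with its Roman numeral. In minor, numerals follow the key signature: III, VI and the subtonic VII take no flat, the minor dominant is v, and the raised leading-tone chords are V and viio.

V

The chord is a major triad on B#.
A dominant resolves down a perfect fifth: B# → E#. In A# minor, E# is scale degree 5, i.e. V.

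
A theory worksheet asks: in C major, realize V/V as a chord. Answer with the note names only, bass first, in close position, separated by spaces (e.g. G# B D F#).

The slash means an applied dominant: we want the dominant of V. In C major, V is G major, and its dominant is built on D.
Building a major triad on D gives D-F#-A.

D F# A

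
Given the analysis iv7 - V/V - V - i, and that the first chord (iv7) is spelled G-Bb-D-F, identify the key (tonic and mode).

D minor

The chord Gm7 is a minor seventh chord rooted on G; its label is iv7.
Counting down 3 scale steps from G places the tonic on D; a minor seventh chord on degree 4 is diatonic only in minor.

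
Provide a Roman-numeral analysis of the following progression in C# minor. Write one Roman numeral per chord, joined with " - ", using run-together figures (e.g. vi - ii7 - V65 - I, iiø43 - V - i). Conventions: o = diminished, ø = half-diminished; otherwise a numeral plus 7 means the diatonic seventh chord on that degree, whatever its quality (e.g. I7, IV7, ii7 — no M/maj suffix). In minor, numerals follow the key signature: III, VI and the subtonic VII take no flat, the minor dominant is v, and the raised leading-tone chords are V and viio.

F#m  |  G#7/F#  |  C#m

iv - V42 - i

F#m has root F#, degree 4 in C# minor, so iv.
G#7/F#: root G# is the dominant; dominant seventh chord there is V42.
C#m has root C#, degree 1 in C# minor, so i.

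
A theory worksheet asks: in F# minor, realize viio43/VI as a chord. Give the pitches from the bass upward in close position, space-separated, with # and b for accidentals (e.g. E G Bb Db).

G Bb C# E

The slash marks an applied leading-tone chord: viio of VI. In F# minor, VI is D, so the leading tone to it is C#, a half step below.
Building a fully diminished seventh chord on C# gives C#-E-G-Bb.
The figured bass 43 indicates second inversion, placing the fifth (G) in the bass: G-Bb-C#-E.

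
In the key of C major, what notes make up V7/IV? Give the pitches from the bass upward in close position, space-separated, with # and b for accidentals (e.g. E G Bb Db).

The slash means an applied dominant: we want the dominant of IV. In C major, IV is F major, and its dominant is built on C.
Building a dominant seventh chord on C gives C-E-G-Bb.

C E G Bb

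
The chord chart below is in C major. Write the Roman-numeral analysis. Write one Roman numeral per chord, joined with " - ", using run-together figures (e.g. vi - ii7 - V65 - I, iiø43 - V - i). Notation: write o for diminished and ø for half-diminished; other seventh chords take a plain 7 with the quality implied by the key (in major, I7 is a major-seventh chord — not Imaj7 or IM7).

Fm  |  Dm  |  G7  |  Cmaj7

iv - ii - V7 - I7

Fm: minor triad on F — chromatic; iv (borrowed from the parallel minor).
Dm: root D is the supertonic; minor triad there is ii.
G7: dominant seventh chord on G = scale degree 5 → V7.
Cmaj7: root C is the tonic; major seventh chord there is I7.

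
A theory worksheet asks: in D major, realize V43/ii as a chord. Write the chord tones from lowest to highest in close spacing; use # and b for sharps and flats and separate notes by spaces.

F# A B D#

The slash means an applied dominant: we want the dominant of ii. In D major, ii is E minor, and its dominant is built on B.
Building a dominant seventh chord on B gives B-D#-F#-A.
The figured bass 43 indicates second inversion, placing the fifth (F#) in the bass: F#-A-B-D#.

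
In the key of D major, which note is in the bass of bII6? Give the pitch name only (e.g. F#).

bII in D major has root Eb; the chord is Eb-G-Bb.
The figure 6 means first inversion — the third is in the bass.

G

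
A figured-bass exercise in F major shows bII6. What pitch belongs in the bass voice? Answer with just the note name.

bII in F major has root Gb; the chord is Gb-Bb-Db.
The figure 6 means first inversion — the third is in the bass.

Bb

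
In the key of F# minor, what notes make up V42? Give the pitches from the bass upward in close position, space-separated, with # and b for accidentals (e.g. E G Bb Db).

B C# E# G#

In F# minor, scale degree 5 is C#. The dominant is major (leading tone raised), so V is a dominant seventh chord.
That chord is spelled C#-E#-G#-B.
The figured bass 42 indicates third inversion, placing the seventh (B) in the bass: B-C#-E#-G#.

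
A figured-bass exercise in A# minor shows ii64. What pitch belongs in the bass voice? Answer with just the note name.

ii in A# minor has root B#; the chord is B#-D#-F##.
The figure 64 means second inversion — the fifth is in the bass.

F##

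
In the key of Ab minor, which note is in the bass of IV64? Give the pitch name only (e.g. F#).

Ab

IV in Ab minor has root Db; the chord is Db-F-Ab.
The figure 64 means second inversion — the fifth is in the bass.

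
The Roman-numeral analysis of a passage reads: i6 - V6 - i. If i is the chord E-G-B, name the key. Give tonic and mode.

E minor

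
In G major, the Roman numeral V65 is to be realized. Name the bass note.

V in G major has root D; the chord is D-F#-A-C.
The figure 65 means first inversion — the third is in the bass.

F#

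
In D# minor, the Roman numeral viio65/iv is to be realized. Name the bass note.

A#

The applied chord viio65/iv is rooted on F##: F##-A#-C#-E.
The figure 65 means first inversion — the third is in the bass.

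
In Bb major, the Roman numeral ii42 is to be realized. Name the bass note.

Bb

ii in Bb major has root C; the chord is C-Eb-G-Bb.
The figure 42 means third inversion — the seventh is in the bass.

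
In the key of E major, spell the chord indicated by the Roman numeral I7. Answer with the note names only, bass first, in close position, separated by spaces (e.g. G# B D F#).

E G# B D#

The numeral's case and figure indicate a major seventh chord. In E major its root, the tonic, is E.
Stacking thirds from E gives E-G#-B-D#.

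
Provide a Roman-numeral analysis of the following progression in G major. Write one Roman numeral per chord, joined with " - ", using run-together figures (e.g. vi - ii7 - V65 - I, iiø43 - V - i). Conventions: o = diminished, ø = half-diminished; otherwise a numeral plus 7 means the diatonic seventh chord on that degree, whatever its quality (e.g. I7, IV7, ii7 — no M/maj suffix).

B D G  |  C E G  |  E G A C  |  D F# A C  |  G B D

I6 - IV - ii43 - V7 - I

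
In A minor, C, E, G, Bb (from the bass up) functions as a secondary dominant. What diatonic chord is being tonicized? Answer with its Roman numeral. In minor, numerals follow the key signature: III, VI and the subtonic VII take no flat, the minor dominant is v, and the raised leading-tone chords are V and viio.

VI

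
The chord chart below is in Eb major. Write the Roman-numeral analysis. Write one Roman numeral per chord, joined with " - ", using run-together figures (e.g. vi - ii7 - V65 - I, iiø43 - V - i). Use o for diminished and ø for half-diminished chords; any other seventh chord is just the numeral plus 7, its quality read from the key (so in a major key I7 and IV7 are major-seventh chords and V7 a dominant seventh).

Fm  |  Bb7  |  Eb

Fm has root F, degree 2 in Eb major, so ii.
Bb7: root Bb is the dominant; dominant seventh chord there is V7.
Eb: root Eb is the tonic; major triad there is I.

ii - V7 - I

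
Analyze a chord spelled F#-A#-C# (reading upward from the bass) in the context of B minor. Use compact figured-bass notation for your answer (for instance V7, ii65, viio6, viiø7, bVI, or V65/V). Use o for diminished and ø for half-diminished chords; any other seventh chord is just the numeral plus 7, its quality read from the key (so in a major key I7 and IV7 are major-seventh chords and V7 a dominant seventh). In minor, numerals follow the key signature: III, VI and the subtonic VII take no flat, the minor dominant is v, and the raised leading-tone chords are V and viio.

The pitches F#-A#-C# form a major triad rooted on F#.
F# is scale degree 5 in B minor, and a major triad on that degree is written V.

V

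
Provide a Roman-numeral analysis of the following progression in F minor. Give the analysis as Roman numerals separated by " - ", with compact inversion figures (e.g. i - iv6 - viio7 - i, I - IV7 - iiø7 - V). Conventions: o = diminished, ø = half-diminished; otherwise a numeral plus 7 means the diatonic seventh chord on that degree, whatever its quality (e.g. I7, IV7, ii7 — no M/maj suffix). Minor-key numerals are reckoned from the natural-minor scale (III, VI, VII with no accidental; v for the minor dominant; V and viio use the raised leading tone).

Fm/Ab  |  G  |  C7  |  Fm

i6 - V/V - V7 - i

Fm/Ab: root F is the tonic; minor triad there is i6.
G is the secondary dominant of V (major triad on G): V/V.
C7 has root C, degree 5 in F minor, so V7.
Fm has root F, degree 1 in F minor, so i.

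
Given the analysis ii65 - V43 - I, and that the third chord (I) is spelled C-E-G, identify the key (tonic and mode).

The anchor chord is a major triad on C, labeled I.
If C is scale degree 1 and the mode makes that degree carry a major triad, the tonic is C and the mode is major.

C major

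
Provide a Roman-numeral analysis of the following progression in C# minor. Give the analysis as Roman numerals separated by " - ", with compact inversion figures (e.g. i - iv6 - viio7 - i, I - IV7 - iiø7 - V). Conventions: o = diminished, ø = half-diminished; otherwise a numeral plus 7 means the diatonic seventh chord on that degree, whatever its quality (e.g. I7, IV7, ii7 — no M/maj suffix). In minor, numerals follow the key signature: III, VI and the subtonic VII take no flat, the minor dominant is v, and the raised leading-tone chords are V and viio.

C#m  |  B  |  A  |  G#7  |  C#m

i - VII - VI - V7 - i

C#m: minor triad on C# = scale degree 1 → i.
B: major triad on B = scale degree 7 → VII.
A has root A, degree 6 in C# minor, so VI.
G#7: root G# is the dominant; dominant seventh chord there is V7.
C#m has root C#, degree 1 in C# minor, so i.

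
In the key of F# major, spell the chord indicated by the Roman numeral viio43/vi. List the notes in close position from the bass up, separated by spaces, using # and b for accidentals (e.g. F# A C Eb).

G# B C## E#

viio43/vi is a secondary leading-tone chord. The target vi is D# in F# major; the applied chord is rooted a semitone below, on C##.
Building a fully diminished seventh chord on C## gives C##-E#-G#-B.
With the 43 figure the chord is in second inversion; from the bass G# upward in close position it reads G#-B-C##-E#.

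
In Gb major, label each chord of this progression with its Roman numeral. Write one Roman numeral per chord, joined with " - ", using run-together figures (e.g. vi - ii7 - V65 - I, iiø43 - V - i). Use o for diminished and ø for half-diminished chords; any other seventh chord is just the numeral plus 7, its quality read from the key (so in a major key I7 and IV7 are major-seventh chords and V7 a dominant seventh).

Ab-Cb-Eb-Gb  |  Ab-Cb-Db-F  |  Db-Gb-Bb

ii7 - V43 - I64

Ab-Cb-Eb-Gb: root Ab is the supertonic; minor seventh chord there is ii7.
Ab-Cb-Db-F: root Db is the dominant; dominant seventh chord there is V43.
Db-Gb-Bb: root Gb is the tonic; major triad there is I64.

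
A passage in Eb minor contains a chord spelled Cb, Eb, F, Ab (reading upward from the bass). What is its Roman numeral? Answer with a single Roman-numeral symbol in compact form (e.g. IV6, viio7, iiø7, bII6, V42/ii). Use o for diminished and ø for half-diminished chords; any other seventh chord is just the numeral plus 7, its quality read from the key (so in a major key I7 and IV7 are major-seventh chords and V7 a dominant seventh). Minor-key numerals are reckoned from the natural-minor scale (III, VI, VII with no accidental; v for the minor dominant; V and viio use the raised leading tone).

iiø43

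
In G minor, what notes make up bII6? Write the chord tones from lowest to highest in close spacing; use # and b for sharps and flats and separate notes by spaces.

Scale degree 2 in G minor is A; lowering it a half step gives Ab. bII6 is the Neapolitan sixth — a major triad on the lowered second degree, here in its customary first inversion.
So the chord is Ab-C-Eb.
With the 6 figure the chord is in first inversion; from the bass C upward in close position it reads C-Eb-Ab.

C Eb Ab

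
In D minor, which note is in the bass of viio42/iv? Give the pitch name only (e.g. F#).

Eb

The applied chord viio42/iv is rooted on F#: F#-A-C-Eb.
The figure 42 means third inversion — the seventh is in the bass.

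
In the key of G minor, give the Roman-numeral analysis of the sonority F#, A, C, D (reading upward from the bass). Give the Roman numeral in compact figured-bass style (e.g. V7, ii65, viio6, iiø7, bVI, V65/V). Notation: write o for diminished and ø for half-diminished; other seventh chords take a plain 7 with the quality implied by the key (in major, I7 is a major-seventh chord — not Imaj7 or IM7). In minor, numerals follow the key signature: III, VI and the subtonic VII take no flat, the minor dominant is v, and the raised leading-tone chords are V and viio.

V65

Stacked in thirds the chord is D-F#-A-C: a dominant seventh chord on D.
D is scale degree 5 in G minor, and a dominant seventh chord on that degree is written V7.
With F# in the bass the chord is in first inversion, so the figured bass is 65.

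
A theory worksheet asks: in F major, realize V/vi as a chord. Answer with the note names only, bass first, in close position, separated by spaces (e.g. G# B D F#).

A C# E

The slash means an applied dominant: we want the dominant of vi. In F major, vi is D minor, and its dominant is built on A.
Building a major triad on A gives A-C#-E.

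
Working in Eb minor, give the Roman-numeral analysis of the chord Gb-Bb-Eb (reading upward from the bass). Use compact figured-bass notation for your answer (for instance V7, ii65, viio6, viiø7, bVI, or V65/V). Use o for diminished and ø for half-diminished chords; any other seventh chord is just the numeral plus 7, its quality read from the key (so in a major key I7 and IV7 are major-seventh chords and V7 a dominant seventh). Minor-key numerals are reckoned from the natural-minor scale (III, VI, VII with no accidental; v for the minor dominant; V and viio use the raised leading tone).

i6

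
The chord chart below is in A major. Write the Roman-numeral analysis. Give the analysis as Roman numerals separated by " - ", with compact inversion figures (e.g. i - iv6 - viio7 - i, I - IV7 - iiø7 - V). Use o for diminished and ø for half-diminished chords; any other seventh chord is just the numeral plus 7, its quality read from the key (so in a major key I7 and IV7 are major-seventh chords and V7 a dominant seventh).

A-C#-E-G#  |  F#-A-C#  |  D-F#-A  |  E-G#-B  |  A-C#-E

I7 - vi - IV - V - I

A-C#-E-G#: major seventh chord on A = scale degree 1 → I7.
F#-A-C#: minor triad on F# = scale degree 6 → vi.
D-F#-A has root D, degree 4 in A major, so IV.
E-G#-B: root E is the dominant; major triad there is V.
A-C#-E: major triad on A = scale degree 1 → I.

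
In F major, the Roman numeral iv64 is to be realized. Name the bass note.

F

iv in F major has root Bb; the chord is Bb-Db-F.
The figure 64 means second inversion — the fifth is in the bass.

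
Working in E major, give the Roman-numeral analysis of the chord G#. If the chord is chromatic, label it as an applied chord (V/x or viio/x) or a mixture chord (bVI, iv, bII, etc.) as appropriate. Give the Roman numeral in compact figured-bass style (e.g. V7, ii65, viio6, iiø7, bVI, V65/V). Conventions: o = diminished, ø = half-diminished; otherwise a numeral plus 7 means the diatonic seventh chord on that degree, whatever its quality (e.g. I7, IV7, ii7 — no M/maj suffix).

The pitches G#-B#-D# form a major triad rooted on G#.
G# is not a diatonic chord root with this quality in E major, but it lies a perfect fifth above C# (vi), so the chord functions as an applied dominant of vi.

V/vi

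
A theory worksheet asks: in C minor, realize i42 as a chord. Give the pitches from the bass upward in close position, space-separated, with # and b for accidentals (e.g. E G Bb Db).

In C minor, scale degree 1 is C, and the diatonic chord built there is a minor seventh chord.
Stacking thirds from C gives C-Eb-G-Bb.
With the 42 figure the chord is in third inversion; from the bass Bb upward in close position it reads Bb-C-Eb-G.

Bb C Eb G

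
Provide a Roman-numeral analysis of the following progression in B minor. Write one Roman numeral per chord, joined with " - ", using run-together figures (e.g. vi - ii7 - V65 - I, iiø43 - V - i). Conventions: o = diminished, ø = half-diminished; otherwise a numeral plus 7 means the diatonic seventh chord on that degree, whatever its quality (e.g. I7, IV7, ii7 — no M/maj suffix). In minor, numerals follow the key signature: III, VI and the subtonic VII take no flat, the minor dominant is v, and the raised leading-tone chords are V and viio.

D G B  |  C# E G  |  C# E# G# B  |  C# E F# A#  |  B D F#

D-G-B has root G, degree 6 in B minor, so VI64.
C#-E-G: root C# is the supertonic; diminished triad there is iio.
C#-E#-G#-B is the secondary dominant of V (dominant seventh chord on C#): V7/V.
C#-E-F#-A#: dominant seventh chord on F# = scale degree 5 → V43.
B-D-F# has root B, degree 1 in B minor, so i.

VI64 - iio - V7/V - V43 - i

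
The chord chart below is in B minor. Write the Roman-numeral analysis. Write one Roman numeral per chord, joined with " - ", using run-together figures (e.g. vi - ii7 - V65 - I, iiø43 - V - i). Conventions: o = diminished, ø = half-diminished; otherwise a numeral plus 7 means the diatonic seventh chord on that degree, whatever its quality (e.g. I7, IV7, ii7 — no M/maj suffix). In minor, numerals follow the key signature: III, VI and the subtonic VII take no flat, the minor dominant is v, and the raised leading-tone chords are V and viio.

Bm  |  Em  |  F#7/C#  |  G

i - iv - V43 - VI

Bm: minor triad on B = scale degree 1 → i.
Em: root E is the subdominant; minor triad there is iv.
F#7/C#: dominant seventh chord on F# = scale degree 5 → V43.
G: major triad on G = scale degree 6 → VI.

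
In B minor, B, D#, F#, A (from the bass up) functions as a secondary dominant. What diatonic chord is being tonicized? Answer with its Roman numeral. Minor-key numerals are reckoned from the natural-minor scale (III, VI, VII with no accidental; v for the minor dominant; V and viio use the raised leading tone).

iv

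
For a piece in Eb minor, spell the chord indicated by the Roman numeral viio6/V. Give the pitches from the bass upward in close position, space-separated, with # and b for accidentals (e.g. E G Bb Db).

C Eb A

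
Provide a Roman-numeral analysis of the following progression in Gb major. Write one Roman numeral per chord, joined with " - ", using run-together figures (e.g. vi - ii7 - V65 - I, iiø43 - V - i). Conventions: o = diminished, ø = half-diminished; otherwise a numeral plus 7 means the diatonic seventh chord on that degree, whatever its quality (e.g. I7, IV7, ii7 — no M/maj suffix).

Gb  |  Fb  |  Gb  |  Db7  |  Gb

Gb has root Gb, degree 1 in Gb major, so I.
Fb is non-diatonic — bVII, a mixture chord from Gb minor.
Gb has root Gb, degree 1 in Gb major, so I.
Db7: root Db is the dominant; dominant seventh chord there is V7.
Gb has root Gb, degree 1 in Gb major, so I.

I - bVII - I - V7 - I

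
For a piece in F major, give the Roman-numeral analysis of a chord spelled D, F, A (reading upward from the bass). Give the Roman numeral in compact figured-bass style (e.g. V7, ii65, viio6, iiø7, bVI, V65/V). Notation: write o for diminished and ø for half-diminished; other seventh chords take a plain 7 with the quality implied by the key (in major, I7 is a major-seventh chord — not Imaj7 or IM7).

vi

Stacked in thirds the chord is D-F-A: a minor triad on D.
D is scale degree 6 in F major, and a minor triad on that degree is written vi.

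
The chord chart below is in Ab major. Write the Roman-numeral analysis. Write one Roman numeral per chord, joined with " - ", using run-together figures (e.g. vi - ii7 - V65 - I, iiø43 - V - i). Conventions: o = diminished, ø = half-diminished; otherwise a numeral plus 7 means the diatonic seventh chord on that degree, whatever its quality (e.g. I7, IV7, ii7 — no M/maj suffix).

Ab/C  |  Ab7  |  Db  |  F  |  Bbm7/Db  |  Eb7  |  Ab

I6 - V7/IV - IV - V/ii - ii65 - V7 - I

Ab/C: root Ab is the tonic; major triad there is I6.
Ab7: chromatic; Ab is V of IV, so V7/IV.
Db: root Db is the subdominant; major triad there is IV.
F: chromatic; F is V of ii, so V/ii.
Bbm7/Db: root Bb is the supertonic; minor seventh chord there is ii65.
Eb7: root Eb is the dominant; dominant seventh chord there is V7.
Ab: major triad on Ab = scale degree 1 → I.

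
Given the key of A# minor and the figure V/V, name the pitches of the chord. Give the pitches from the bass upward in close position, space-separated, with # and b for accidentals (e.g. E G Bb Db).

The slash means an applied dominant: we want the dominant of V. In A# minor, V is E# major, and its dominant is built on B#.
Building a major triad on B# gives B#-D##-F##.

B# D## F##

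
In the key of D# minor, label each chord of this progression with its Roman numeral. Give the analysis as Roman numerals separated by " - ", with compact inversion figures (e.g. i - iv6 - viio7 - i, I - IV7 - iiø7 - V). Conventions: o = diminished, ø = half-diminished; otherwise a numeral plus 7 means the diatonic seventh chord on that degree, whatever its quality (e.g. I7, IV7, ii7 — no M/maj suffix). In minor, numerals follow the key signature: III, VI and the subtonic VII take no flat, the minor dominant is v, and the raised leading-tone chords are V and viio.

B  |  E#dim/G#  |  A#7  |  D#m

B: major triad on B = scale degree 6 → VI.
E#dim/G#: diminished triad on E# = scale degree 2 → iio6.
A#7: dominant seventh chord on A# = scale degree 5 → V7.
D#m: minor triad on D# = scale degree 1 → i.

VI - iio6 - V7 - i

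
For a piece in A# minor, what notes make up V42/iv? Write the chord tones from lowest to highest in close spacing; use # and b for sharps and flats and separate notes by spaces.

G# A# C## E#

The slash means an applied dominant: we want the dominant of iv. In A# minor, iv is D# minor, and its dominant is built on A#.
Building a dominant seventh chord on A# gives A#-C##-E#-G#.
The figured bass 42 indicates third inversion, placing the seventh (G#) in the bass: G#-A#-C##-E#.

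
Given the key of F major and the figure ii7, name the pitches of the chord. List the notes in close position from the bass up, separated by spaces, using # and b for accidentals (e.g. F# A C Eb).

G Bb D F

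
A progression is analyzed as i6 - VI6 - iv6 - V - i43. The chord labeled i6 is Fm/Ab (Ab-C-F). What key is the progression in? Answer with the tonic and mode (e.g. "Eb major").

The chord Fm/Ab is a minor triad rooted on F; its label is i6.
If F is scale degree 1 and the mode makes that degree carry a minor triad, the tonic is F and the mode is minor.

F minor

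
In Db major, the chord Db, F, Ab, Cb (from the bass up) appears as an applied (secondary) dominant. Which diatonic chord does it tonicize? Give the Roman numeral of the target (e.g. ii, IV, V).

IV

The chord is a dominant seventh chord on Db.
A dominant resolves down a perfect fifth: Db → Gb. In Db major, Gb is scale degree 4, i.e. IV.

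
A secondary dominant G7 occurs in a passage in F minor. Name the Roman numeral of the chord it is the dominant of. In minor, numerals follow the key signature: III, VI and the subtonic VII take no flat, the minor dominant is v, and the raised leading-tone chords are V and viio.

V

The chord is a dominant seventh chord on G.
A dominant resolves down a perfect fifth: G → C. In F minor, C is scale degree 5, i.e. V.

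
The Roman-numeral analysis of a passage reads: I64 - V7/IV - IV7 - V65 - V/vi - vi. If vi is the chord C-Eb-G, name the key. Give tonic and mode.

The anchor chord is a minor triad on C, labeled vi.
Counting down 5 scale steps from C places the tonic on Eb; a minor triad on degree 6 is diatonic only in major.

Eb major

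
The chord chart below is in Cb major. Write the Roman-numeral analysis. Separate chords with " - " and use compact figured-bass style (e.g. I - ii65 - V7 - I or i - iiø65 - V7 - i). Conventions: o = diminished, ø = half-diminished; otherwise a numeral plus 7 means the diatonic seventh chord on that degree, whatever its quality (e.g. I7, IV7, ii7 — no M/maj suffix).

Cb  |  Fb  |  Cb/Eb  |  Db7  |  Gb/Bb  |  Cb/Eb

I - IV - I6 - V7/V - V6 - I6

Cb: root Cb is the tonic; major triad there is I.
Fb: root Fb is the subdominant; major triad there is IV.
Cb/Eb: root Cb is the tonic; major triad there is I6.
Db7: chromatic; Db is V of V, so V7/V.
Gb/Bb: root Gb is the dominant; major triad there is V6.
Cb/Eb: major triad on Cb = scale degree 1 → I6.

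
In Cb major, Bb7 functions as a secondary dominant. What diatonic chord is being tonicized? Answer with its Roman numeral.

iii

The chord is a dominant seventh chord on Bb.
A dominant resolves down a perfect fifth: Bb → Eb. In Cb major, Eb is scale degree 3, i.e. iii.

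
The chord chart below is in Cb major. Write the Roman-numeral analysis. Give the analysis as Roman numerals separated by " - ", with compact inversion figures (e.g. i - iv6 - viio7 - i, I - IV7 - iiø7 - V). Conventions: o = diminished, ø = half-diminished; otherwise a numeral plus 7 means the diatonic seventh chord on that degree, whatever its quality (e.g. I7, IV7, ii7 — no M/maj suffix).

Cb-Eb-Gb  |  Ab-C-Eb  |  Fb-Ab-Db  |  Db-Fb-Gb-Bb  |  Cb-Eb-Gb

I - V/ii - ii6 - V43 - I

Cb-Eb-Gb: root Cb is the tonic; major triad there is I.
Ab-C-Eb: a major triad on Ab, the applied dominant of ii → V/ii.
Fb-Ab-Db: minor triad on Db = scale degree 2 → ii6.
Db-Fb-Gb-Bb: dominant seventh chord on Gb = scale degree 5 → V43.
Cb-Eb-Gb: major triad on Cb = scale degree 1 → I.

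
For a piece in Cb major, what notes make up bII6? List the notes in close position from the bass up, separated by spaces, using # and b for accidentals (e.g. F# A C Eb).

Fb Abb Dbb

bII6 is the Neapolitan sixth — a major triad on the lowered second degree, here in its customary first inversion. In Cb major that root is Dbb.
So the chord is Dbb-Fb-Abb.
With the 6 figure the chord is in first inversion; from the bass Fb upward in close position it reads Fb-Abb-Dbb.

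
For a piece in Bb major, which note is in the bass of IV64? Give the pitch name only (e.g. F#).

Bb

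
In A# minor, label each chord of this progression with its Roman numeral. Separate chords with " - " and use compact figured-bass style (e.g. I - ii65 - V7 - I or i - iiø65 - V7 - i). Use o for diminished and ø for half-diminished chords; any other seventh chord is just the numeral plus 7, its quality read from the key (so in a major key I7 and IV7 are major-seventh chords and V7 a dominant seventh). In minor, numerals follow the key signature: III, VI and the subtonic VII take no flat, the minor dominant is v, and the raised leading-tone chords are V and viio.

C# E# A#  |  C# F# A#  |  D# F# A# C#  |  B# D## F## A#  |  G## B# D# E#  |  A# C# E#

C#-E#-A# has root A#, degree 1 in A# minor, so i6.
C#-F#-A# has root F#, degree 6 in A# minor, so VI64.
D#-F#-A#-C#: minor seventh chord on D# = scale degree 4 → iv7.
B#-D##-F##-A# is the secondary dominant of V (dominant seventh chord on B#): V7/V.
G##-B#-D#-E#: dominant seventh chord on E# = scale degree 5 → V65.
A#-C#-E# has root A#, degree 1 in A# minor, so i.

i6 - VI64 - iv7 - V7/V - V65 - i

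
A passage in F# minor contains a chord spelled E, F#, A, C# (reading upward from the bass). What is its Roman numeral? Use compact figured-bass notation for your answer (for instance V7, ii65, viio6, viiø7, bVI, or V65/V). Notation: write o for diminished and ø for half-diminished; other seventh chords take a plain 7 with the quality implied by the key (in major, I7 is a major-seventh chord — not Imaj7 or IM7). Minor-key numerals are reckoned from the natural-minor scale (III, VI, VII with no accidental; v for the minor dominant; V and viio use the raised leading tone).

Stacked in thirds the chord is F#-A-C#-E: a minor seventh chord on F#.
F# is scale degree 1 in F# minor, and a minor seventh chord on that degree is written i7.
With E in the bass the chord is in third inversion, so the figured bass is 42.

i42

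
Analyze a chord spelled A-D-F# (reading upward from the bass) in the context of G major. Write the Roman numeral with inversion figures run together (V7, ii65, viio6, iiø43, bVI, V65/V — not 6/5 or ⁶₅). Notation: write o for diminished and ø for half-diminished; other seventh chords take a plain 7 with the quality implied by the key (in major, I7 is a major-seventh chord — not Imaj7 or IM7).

V64

The pitches D-F#-A form a major triad rooted on D.
D is scale degree 5 in G major, and a major triad on that degree is written V.
With A in the bass the chord is in second inversion, so the figured bass is 64.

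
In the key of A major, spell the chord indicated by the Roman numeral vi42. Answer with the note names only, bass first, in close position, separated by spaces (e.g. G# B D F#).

In A major, scale degree 6 is F#, and the diatonic chord built there is a minor seventh chord.
That chord is spelled F#-A-C#-E.
The figured bass 42 indicates third inversion, placing the seventh (E) in the bass: E-F#-A-C#.

E F# A C#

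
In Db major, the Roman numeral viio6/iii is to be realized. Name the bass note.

G

The applied chord viio6/iii is rooted on E: E-G-Bb.
The figure 6 means first inversion — the third is in the bass.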